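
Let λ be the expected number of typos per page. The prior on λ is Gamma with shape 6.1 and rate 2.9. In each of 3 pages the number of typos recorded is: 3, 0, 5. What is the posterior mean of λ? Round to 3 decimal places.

The Poisson likelihood adds the total count to the shape and the number of exposure periods to the rate. Here ∑xᵢ = 8 and n = 3, so shape 6.1→14.1 and rate 2.9→5.9.
E[λ | data] = 14.1/5.9 = 2.390.

Posterior mean ≈ 2.390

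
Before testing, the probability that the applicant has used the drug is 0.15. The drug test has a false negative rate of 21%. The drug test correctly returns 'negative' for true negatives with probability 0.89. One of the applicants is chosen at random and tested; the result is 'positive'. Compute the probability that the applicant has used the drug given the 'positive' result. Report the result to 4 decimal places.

P(H | E) ≈ 0.5590

Let H be the event that the applicant has used the drug. P(H) = 0.15, so P(¬H) = 0.85. With E the 'positive' result, P(E|H) = 0.79 and P(E|¬H) = 0.11.
P(E) = 0.79·0.15 + 0.11·0.85 = 0.11850 + 0.093500 = 0.21200.
By Bayes' theorem, P(H|E) = 0.11850 / 0.21200 = 0.5590.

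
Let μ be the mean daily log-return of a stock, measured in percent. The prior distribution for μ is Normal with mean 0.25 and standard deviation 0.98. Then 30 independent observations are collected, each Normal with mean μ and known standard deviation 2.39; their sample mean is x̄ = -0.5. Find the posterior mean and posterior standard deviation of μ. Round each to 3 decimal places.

With known σ, the Normal prior is conjugate. Weight on the data is w = (n/σ²)/(n/σ² + 1/τ₀²) = 5.25201/(5.25201+1.04123) = 0.83455.
Posterior mean = w·x̄ + (1−w)·μ₀ = 0.83455·-0.5 + 0.16545·0.25 = -0.376. Posterior variance = 1/(5.25201+1.04123) = 0.158901, so SD = 0.399.

Posterior mean ≈ -0.376; posterior SD ≈ 0.399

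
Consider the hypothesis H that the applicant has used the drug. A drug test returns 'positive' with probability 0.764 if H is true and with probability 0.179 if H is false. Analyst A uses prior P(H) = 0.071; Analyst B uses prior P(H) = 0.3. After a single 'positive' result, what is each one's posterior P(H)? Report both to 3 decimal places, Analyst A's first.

The likelihood ratio for a 'positive' result is 0.764/0.179 = 4.2682.
Analyst A: prior odds 0.071/0.929 = 0.076426; posterior odds 0.32620; posterior probability 0.246.
Analyst B: prior odds 0.3/0.7 = 0.42857; posterior odds 1.8292; posterior probability 0.647.

Analyst A: 0.246; Analyst B: 0.647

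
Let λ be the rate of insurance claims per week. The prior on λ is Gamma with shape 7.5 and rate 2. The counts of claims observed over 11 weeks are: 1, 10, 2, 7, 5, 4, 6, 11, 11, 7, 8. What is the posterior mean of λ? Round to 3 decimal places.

Posterior mean ≈ 6.115

The Poisson likelihood adds the total count to the shape and the number of exposure periods to the rate. Here ∑xᵢ = 72 and n = 11, so shape 7.5→79.5 and rate 2→13.
E[λ | data] = 79.5/13 = 6.115.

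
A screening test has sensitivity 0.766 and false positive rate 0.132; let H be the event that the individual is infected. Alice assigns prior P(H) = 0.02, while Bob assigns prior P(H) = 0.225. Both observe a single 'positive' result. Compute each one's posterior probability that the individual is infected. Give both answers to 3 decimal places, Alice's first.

Alice: 0.106; Bob: 0.628

P('+'|H) = 0.766, P('+'|¬H) = 0.132.
Alice: numerator 0.766·0.02 = 0.015320; evidence = 0.015320+0.132·0.98 = 0.14468; posterior = 0.106.
Bob: numerator 0.766·0.225 = 0.17235; evidence = 0.17235+0.132·0.775 = 0.27465; posterior = 0.628.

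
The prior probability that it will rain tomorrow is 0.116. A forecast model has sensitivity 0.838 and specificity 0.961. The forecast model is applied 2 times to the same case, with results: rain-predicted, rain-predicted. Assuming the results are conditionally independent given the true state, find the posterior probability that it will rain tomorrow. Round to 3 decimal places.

Let H be the event that it will rain tomorrow; start with P(H) = 0.116. P('rain-predicted'|H) = 0.838, P('rain-predicted'|¬H) = 0.039.
Update on result 1 ('rain-predicted'): P(H) ← 0.838·0.1160 / (0.838·0.1160 + 0.039·0.8840) = 0.097208/0.13168 = 0.7382.
Update on result 2 ('rain-predicted'): P(H) ← 0.838·0.7382 / (0.838·0.7382 + 0.039·0.2618) = 0.61860/0.62881 = 0.9838.

Posterior P(H) ≈ 0.984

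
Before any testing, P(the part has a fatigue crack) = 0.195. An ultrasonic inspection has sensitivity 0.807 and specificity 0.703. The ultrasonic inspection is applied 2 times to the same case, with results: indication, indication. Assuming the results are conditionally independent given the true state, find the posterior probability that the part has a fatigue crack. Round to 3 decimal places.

Posterior P(H) ≈ 0.641

With H the event that the part has a fatigue crack, the joint likelihood of the observed sequence is P(data|H) = 0.807·0.807 = 0.65125 and P(data|¬H) = 0.297·0.297 = 0.088209.
Bayes: P(H|data) = 0.195·0.65125 / (0.195·0.65125 + 0.805·0.088209) = 0.12699/0.19800 = 0.6414.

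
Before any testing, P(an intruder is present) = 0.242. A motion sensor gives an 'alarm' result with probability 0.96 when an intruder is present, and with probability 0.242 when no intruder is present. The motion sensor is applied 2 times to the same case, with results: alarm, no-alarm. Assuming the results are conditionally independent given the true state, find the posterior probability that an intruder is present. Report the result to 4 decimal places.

Posterior P(H) ≈ 0.0626

With H the event that an intruder is present, the joint likelihood of the observed sequence is P(data|H) = 0.96·0.04 = 0.038400 and P(data|¬H) = 0.242·0.758 = 0.18344.
Bayes: P(H|data) = 0.242·0.038400 / (0.242·0.038400 + 0.758·0.18344) = 0.0092928/0.14834 = 0.0626.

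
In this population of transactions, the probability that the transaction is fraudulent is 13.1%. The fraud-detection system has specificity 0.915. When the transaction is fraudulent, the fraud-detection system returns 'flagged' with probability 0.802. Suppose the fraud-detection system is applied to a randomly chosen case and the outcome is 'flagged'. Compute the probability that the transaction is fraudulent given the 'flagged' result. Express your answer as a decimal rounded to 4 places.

Write H for 'the transaction is fraudulent'. Prior odds H:¬H = 0.131/0.869 = 0.15075. For the 'flagged' outcome, the likelihood ratio is 0.802/0.085 = 9.4353.
Posterior odds = 0.15075 × 9.4353 = 1.4224, so P(H|E) = 1.4224/(1+1.4224) = 0.5872.

P(H | E) ≈ 0.5872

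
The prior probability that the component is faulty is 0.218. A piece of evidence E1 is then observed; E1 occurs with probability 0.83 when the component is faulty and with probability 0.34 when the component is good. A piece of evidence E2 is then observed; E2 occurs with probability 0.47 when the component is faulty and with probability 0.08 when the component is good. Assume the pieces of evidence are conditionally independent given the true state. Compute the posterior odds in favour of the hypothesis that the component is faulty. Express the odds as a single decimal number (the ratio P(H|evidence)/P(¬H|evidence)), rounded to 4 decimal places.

Prior odds = 0.218/(1−0.218) = 0.27877. In log-odds, ln(0.27877) = -1.2774.
Add log likelihood ratios: ln(2.4412) + ln(5.8750) = 2.6632.
Posterior log-odds = 1.3858, so posterior odds = exp(1.3858) = 3.9981.

Posterior odds ≈ 3.9981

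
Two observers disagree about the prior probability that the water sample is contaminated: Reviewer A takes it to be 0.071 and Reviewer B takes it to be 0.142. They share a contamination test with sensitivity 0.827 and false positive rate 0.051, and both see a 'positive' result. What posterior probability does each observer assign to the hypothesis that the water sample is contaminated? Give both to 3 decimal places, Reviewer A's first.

P('+'|H) = 0.827, P('+'|¬H) = 0.051.
Reviewer A: numerator 0.827·0.071 = 0.058717; evidence = 0.058717+0.051·0.929 = 0.10610; posterior = 0.553.
Reviewer B: numerator 0.827·0.142 = 0.11743; evidence = 0.11743+0.051·0.858 = 0.16119; posterior = 0.729.

Reviewer A: 0.553; Reviewer B: 0.729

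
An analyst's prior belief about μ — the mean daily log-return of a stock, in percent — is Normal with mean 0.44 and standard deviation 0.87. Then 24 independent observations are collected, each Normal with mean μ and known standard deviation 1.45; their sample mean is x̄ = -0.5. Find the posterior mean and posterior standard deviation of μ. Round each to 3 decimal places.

With known σ, the Normal prior is conjugate. Weight on the data is w = (n/σ²)/(n/σ² + 1/τ₀²) = 11.4150/(11.4150+1.32118) = 0.89627.
Posterior mean = w·x̄ + (1−w)·μ₀ = 0.89627·-0.5 + 0.10373·0.44 = -0.402. Posterior variance = 1/(11.4150+1.32118) = 0.0785166, so SD = 0.280.

Posterior mean ≈ -0.402; posterior SD ≈ 0.280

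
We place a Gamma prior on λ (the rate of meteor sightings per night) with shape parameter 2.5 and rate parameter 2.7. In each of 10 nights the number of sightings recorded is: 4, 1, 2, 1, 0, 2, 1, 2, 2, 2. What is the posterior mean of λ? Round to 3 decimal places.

Posterior mean ≈ 1.535

The Poisson likelihood adds the total count to the shape and the number of exposure periods to the rate. Here ∑xᵢ = 17 and n = 10, so shape 2.5→19.5 and rate 2.7→12.7.
Posterior mean = shape/rate = 19.5/12.7 = 1.535.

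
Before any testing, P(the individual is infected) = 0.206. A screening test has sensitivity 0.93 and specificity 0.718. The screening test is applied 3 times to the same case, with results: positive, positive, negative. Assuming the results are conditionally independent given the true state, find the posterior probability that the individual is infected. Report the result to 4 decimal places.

With H the event that the individual is infected, the joint likelihood of the observed sequence is P(data|H) = 0.93·0.93·0.07 = 0.060543 and P(data|¬H) = 0.282·0.282·0.718 = 0.057098.
Bayes: P(H|data) = 0.206·0.060543 / (0.206·0.060543 + 0.794·0.057098) = 0.012472/0.057808 = 0.2157.

Posterior P(H) ≈ 0.2157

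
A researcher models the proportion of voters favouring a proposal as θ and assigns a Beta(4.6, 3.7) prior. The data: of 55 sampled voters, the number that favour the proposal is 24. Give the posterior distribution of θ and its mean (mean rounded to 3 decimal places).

Posterior: Beta(28.6, 34.7); mean ≈ 0.452

The binomial likelihood is conjugate to the Beta prior: with 24 successes and 31 failures, the posterior is Beta(4.6+24, 3.7+31) = Beta(28.6, 34.7).
E[θ | data] = 28.6/(28.6+34.7) = 0.452.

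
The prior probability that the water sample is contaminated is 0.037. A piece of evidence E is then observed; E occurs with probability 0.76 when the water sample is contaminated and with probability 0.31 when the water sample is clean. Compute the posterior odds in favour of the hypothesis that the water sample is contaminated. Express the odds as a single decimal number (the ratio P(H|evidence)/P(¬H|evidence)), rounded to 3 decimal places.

Posterior odds ≈ 0.094

Prior odds = 0.037/(1−0.037) = 0.038422. In log-odds, ln(0.038422) = -3.2591.
Add log likelihood ratio: ln(2.4516) = 0.89675.
Posterior log-odds = -2.3624, so posterior odds = exp(-2.3624) = 0.094195.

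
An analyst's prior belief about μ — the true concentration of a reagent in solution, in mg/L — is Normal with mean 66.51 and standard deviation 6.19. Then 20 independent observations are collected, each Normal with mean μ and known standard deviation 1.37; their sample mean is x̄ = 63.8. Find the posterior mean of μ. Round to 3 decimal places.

Posterior mean ≈ 63.807

With known σ, the Normal prior is conjugate. Weight on the data is w = (n/σ²)/(n/σ² + 1/τ₀²) = 10.6559/(10.6559+0.0260987) = 0.99756.
Posterior mean = w·x̄ + (1−w)·μ₀ = 0.99756·63.8 + 0.0024432·66.51 = 63.807.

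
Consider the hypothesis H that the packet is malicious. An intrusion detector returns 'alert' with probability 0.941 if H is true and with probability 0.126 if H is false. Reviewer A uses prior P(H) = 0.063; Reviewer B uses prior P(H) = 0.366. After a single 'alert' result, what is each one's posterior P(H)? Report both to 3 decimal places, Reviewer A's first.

Reviewer A: 0.334; Reviewer B: 0.812

The likelihood ratio for an 'alert' result is 0.941/0.126 = 7.4683.
Reviewer A: prior odds 0.063/0.937 = 0.067236; posterior odds 0.50213; posterior probability 0.334.
Reviewer B: prior odds 0.366/0.634 = 0.57729; posterior odds 4.3113; posterior probability 0.812.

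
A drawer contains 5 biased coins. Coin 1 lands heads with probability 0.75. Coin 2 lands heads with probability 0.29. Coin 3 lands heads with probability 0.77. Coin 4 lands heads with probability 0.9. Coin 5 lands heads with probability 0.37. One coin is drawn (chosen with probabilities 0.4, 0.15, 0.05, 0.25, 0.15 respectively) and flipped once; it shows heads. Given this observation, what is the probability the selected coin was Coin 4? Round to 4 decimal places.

Tabulate prior·likelihood by source: [1] prior 0.4, lik 0.75, product 0.3000; [2] prior 0.15, lik 0.29, product 0.04350; [3] prior 0.05, lik 0.77, product 0.03850; [4] prior 0.25, lik 0.9, product 0.2250; [5] prior 0.15, lik 0.37, product 0.05550.
Normalizing constant = 0.66250; the posterior for Coin 4 is its product over the sum, 0.2250/0.66250 = 0.3396.

Posterior probability ≈ 0.3396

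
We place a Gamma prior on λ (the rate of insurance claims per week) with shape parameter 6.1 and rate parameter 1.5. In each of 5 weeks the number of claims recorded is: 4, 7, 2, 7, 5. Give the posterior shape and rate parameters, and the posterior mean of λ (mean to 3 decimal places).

The Poisson likelihood adds the total count to the shape and the number of exposure periods to the rate. Here ∑xᵢ = 25 and n = 5, so shape 6.1→31.1 and rate 1.5→6.5.
E[λ | data] = 31.1/6.5 = 4.785.

Posterior: Gamma(shape=31.1, rate=6.5); mean ≈ 4.785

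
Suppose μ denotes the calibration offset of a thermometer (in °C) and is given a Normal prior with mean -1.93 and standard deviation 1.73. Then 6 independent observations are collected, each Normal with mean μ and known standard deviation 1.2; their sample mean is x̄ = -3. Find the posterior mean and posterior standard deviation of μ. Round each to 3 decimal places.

Posterior mean ≈ -2.921; posterior SD ≈ 0.471

Prior precision 1/τ₀² = 1/1.73² = 0.334124; data precision n/σ² = 6/1.2² = 4.16667.
Posterior precision = 0.334124 + 4.16667 = 4.50079, giving posterior SD = 1/√4.50079 = 0.471.
Posterior mean = (0.334124·-1.93 + 4.16667·-3) / 4.50079 = -2.921.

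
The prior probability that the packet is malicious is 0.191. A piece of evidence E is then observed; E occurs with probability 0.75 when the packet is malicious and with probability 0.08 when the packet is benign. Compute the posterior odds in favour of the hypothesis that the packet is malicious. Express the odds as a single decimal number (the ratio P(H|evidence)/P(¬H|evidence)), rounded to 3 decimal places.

Prior odds = 0.191/(1−0.191) = 0.23609.
Likelihood ratio for E = 0.75/0.08 = 9.3750.
Posterior odds = prior odds × LR = 2.2134.

Posterior odds ≈ 2.213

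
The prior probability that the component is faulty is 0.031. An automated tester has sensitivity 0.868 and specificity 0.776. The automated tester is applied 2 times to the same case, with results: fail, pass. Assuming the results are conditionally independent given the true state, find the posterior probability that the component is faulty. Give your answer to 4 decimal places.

Posterior P(H) ≈ 0.0207

With H the event that the component is faulty, the joint likelihood of the observed sequence is P(data|H) = 0.868·0.132 = 0.11458 and P(data|¬H) = 0.224·0.776 = 0.17382.
Bayes: P(H|data) = 0.031·0.11458 / (0.031·0.11458 + 0.969·0.17382) = 0.0035519/0.17199 = 0.0207.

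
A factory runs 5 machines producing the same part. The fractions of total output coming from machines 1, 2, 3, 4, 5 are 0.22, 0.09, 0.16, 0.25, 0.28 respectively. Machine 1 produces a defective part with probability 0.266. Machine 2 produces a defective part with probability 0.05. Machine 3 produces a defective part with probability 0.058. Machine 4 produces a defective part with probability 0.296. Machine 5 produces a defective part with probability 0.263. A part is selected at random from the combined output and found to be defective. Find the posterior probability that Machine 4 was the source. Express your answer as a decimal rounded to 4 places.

Posterior probability ≈ 0.3365

P(defective|M1) = 0.266; P(defective|M2) = 0.05; P(defective|M3) = 0.058; P(defective|M4) = 0.296; P(defective|M5) = 0.263.
Prior × likelihood for each source: 0.22·0.266=0.05852, 0.09·0.05=0.004500, 0.16·0.058=0.009280, 0.25·0.296=0.07400, 0.28·0.263=0.07364. Summing gives P(defective) = 0.21994.
P(Machine 4 | defective) = 0.07400 / 0.21994 = 0.3365.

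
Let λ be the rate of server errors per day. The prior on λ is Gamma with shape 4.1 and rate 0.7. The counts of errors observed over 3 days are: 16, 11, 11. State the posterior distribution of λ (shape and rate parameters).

Posterior: Gamma(shape=42.1, rate=3.7)

Total count ∑xᵢ = 38 over n = 3 days.
Gamma is conjugate to the Poisson likelihood: posterior is Gamma(shape = 4.1+38 = 42.1, rate = 0.7+3 = 3.7).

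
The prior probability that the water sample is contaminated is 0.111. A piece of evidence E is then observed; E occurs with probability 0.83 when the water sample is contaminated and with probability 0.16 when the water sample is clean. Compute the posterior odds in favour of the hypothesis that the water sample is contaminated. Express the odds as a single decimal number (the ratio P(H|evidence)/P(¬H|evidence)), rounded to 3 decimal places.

Prior odds = 0.111/(1−0.111) = 0.12486.
Likelihood ratio for E = 0.83/0.16 = 5.1875.
Posterior odds = prior odds × LR = 0.64771.

Posterior odds ≈ 0.648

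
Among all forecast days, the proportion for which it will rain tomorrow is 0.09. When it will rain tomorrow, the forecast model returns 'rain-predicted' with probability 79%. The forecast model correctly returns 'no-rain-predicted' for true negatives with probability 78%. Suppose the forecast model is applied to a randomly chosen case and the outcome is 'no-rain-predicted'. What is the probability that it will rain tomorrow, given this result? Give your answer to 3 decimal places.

P(H | E) ≈ 0.026

Write H for 'it will rain tomorrow'. Prior odds H:¬H = 0.09/0.91 = 0.098901. For the 'no-rain-predicted' outcome, the likelihood ratio is 0.21/0.78 = 0.26923.
Posterior odds = 0.098901 × 0.26923 = 0.026627, so P(H|E) = 0.026627/(1+0.026627) = 0.026.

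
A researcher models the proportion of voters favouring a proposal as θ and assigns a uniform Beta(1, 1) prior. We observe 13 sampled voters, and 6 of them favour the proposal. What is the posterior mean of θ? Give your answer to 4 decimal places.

Observing 6 successes and 7 failures updates Beta(1, 1) by adding the success and failure counts to the two shape parameters: α = 1+6 = 7, β = 1+7 = 8.
Posterior mean = α/(α+β) = 7/15 = 0.4667.

Posterior mean ≈ 0.4667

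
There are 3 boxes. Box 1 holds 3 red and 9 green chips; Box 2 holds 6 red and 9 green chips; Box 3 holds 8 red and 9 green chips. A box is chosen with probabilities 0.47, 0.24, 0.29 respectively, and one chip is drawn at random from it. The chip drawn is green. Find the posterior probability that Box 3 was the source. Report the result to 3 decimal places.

Tabulate prior·likelihood by source: [1] prior 0.47, lik 0.75, product 0.3525; [2] prior 0.24, lik 0.6, product 0.1440; [3] prior 0.29, lik 0.5294, product 0.1535.
Normalizing constant = 0.65003; the posterior for Box 3 is its product over the sum, 0.1535/0.65003 = 0.236.

Posterior probability ≈ 0.236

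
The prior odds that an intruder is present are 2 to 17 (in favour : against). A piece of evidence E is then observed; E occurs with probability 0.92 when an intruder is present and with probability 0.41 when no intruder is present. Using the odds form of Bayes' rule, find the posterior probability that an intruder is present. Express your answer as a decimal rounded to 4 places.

Posterior probability ≈ 0.2089

Prior odds = 2/17 = 0.11765.
Likelihood ratio for E = 0.92/0.41 = 2.2439.
Posterior odds = prior odds × LR = 0.26399.
Posterior probability = odds/(1+odds) = 0.26399/1.2640 = 0.2089.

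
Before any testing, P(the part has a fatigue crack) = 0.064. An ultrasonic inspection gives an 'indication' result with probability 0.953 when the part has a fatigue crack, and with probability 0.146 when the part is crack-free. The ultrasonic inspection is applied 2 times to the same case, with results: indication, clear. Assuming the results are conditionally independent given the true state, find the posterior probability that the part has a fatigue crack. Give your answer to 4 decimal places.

Posterior P(H) ≈ 0.0240

With H the event that the part has a fatigue crack, the joint likelihood of the observed sequence is P(data|H) = 0.953·0.047 = 0.044791 and P(data|¬H) = 0.146·0.854 = 0.12468.
Bayes: P(H|data) = 0.064·0.044791 / (0.064·0.044791 + 0.936·0.12468) = 0.0028666/0.11957 = 0.0240.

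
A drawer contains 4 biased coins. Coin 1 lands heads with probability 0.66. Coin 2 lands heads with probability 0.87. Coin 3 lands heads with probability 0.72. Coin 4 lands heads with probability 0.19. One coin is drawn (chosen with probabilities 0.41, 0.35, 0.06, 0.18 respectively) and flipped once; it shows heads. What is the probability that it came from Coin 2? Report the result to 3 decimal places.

P(heads|C1) = 0.66; P(heads|C2) = 0.87; P(heads|C3) = 0.72; P(heads|C4) = 0.19.
Prior × likelihood for each source: 0.41·0.66=0.2706, 0.35·0.87=0.3045, 0.06·0.72=0.04320, 0.18·0.19=0.03420. Summing gives P(heads) = 0.65250.
P(Coin 2 | heads) = 0.3045 / 0.65250 = 0.467.

Posterior probability ≈ 0.467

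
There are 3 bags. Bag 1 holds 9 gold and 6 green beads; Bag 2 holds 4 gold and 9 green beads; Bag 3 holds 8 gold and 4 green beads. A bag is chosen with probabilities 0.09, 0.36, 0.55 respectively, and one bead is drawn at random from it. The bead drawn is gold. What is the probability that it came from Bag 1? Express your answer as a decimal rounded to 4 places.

Tabulate prior·likelihood by source: [1] prior 0.09, lik 0.6, product 0.05400; [2] prior 0.36, lik 0.3077, product 0.1108; [3] prior 0.55, lik 0.6667, product 0.3667.
Normalizing constant = 0.53144; the posterior for Bag 1 is its product over the sum, 0.05400/0.53144 = 0.1016.

Posterior probability ≈ 0.1016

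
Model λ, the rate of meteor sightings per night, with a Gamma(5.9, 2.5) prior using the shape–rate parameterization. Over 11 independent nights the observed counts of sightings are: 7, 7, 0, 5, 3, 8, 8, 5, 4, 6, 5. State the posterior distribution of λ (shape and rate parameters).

Total count ∑xᵢ = 58 over n = 11 nights.
Gamma is conjugate to the Poisson likelihood: posterior is Gamma(shape = 5.9+58 = 63.9, rate = 2.5+11 = 13.5).

Posterior: Gamma(shape=63.9, rate=13.5)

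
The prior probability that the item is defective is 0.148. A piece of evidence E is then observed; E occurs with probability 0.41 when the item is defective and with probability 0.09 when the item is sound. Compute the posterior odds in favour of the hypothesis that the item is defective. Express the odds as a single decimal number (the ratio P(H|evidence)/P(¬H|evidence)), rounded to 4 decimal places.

Posterior odds ≈ 0.7913

Prior odds = 0.148/(1−0.148) = 0.17371. In log-odds, ln(0.17371) = -1.7504.
Add log likelihood ratio: ln(4.5556) = 1.5163.
Posterior log-odds = -0.23403, so posterior odds = exp(-0.23403) = 0.79134.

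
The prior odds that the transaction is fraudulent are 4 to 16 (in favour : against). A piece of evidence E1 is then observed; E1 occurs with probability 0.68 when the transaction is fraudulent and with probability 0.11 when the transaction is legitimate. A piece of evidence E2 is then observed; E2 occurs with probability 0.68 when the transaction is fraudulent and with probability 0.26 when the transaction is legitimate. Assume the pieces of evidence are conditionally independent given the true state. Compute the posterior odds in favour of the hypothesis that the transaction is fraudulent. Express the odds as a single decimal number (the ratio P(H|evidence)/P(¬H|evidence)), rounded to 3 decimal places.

Posterior odds ≈ 4.042

Prior odds = 4/16 = 0.25000.
Likelihood ratio for E1 = 0.68/0.11 = 6.1818.
Likelihood ratio for E2 = 0.68/0.26 = 2.6154.
Posterior odds = prior odds × LR₁ × LR₂ = 4.0420.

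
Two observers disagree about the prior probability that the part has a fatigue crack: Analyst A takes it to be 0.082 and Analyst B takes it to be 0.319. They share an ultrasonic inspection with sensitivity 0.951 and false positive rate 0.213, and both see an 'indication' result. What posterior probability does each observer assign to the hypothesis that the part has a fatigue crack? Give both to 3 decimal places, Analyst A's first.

Analyst A: 0.285; Analyst B: 0.677

The likelihood ratio for an 'indication' result is 0.951/0.213 = 4.4648.
Analyst A: prior odds 0.082/0.918 = 0.089325; posterior odds 0.39882; posterior probability 0.285.
Analyst B: prior odds 0.319/0.681 = 0.46843; posterior odds 2.0914; posterior probability 0.677.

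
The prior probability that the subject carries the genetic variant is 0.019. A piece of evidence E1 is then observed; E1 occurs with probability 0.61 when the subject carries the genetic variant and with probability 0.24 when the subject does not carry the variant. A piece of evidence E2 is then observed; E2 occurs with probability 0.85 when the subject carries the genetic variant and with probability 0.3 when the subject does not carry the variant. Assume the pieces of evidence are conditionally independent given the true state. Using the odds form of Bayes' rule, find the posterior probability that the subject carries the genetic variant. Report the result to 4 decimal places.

Posterior probability ≈ 0.1224

Prior odds = 0.019/(1−0.019) = 0.019368.
Likelihood ratio for E1 = 0.61/0.24 = 2.5417.
Likelihood ratio for E2 = 0.85/0.3 = 2.8333.
Posterior odds = prior odds × LR₁ × LR₂ = 0.13948.
Posterior probability = odds/(1+odds) = 0.13948/1.1395 = 0.1224.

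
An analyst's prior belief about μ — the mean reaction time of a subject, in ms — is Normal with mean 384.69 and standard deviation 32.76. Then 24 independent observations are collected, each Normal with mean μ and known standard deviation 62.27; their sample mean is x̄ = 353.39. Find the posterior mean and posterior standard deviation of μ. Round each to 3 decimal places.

With known σ, the Normal prior is conjugate. Weight on the data is w = (n/σ²)/(n/σ² + 1/τ₀²) = 0.00618947/(0.00618947+0.00093178) = 0.86916.
Posterior mean = w·x̄ + (1−w)·μ₀ = 0.86916·353.39 + 0.13084·384.69 = 357.485. Posterior variance = 1/(0.00618947+0.00093178) = 140.425, so SD = 11.850.

Posterior mean ≈ 357.485; posterior SD ≈ 11.850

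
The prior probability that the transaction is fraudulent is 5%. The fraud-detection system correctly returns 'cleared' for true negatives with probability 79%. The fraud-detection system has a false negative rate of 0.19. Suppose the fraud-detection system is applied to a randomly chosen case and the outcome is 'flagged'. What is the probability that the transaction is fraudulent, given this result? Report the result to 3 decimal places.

P(H | E) ≈ 0.169

Let H be the event that the transaction is fraudulent. P(H) = 0.05, so P(¬H) = 0.95. With E the 'flagged' result, P(E|H) = 0.81 and P(E|¬H) = 0.21.
P(E) = 0.81·0.05 + 0.21·0.95 = 0.040500 + 0.19950 = 0.24000.
By Bayes' theorem, P(H|E) = 0.040500 / 0.24000 = 0.169.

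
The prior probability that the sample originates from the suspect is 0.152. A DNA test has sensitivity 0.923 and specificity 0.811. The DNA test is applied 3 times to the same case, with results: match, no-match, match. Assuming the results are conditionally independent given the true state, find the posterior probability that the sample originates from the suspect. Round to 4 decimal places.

Posterior P(H) ≈ 0.2887

Let H be the event that the sample originates from the suspect; start with P(H) = 0.152. P('match'|H) = 0.923, P('match'|¬H) = 0.189.
Update on result 1 ('match'): P(H) ← 0.923·0.1520 / (0.923·0.1520 + 0.189·0.8480) = 0.14030/0.30057 = 0.4668.
Update on result 2 ('no-match'): P(H) ← 0.077·0.4668 / (0.077·0.4668 + 0.811·0.5332) = 0.035941/0.46839 = 0.0767.
Update on result 3 ('match'): P(H) ← 0.923·0.0767 / (0.923·0.0767 + 0.189·0.9233) = 0.070825/0.24532 = 0.2887.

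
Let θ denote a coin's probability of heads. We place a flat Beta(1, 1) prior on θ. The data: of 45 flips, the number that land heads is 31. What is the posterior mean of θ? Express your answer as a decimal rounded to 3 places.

Observing 31 successes and 14 failures updates Beta(1, 1) by adding the success and failure counts to the two shape parameters: α = 1+31 = 32, β = 1+14 = 15.
Posterior mean = α/(α+β) = 32/47 = 0.681.

Posterior mean ≈ 0.681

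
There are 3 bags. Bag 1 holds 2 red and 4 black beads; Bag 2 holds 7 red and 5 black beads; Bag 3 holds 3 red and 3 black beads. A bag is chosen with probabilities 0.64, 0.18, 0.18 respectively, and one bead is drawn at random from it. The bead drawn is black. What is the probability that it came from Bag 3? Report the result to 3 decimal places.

Posterior probability ≈ 0.152

Tabulate prior·likelihood by source: [1] prior 0.64, lik 0.6667, product 0.4267; [2] prior 0.18, lik 0.4167, product 0.07500; [3] prior 0.18, lik 0.5, product 0.09000.
Normalizing constant = 0.59167; the posterior for Bag 3 is its product over the sum, 0.09000/0.59167 = 0.152.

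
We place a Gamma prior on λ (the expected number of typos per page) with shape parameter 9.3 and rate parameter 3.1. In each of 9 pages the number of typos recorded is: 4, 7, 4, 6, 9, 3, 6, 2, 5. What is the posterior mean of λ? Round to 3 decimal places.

Posterior mean ≈ 4.570

The Poisson likelihood adds the total count to the shape and the number of exposure periods to the rate. Here ∑xᵢ = 46 and n = 9, so shape 9.3→55.3 and rate 3.1→12.1.
Posterior mean = shape/rate = 55.3/12.1 = 4.570.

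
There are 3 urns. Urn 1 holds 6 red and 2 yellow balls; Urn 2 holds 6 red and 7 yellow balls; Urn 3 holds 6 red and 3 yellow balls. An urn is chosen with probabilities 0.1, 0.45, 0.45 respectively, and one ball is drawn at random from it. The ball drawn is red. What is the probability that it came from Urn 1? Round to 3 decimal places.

P(red|Urn 1) = 0.75; P(red|Urn 2) = 0.4615; P(red|Urn 3) = 0.6667.
Prior × likelihood for each source: 0.1·0.75=0.07500, 0.45·0.4615=0.2077, 0.45·0.6667=0.3000. Summing gives P(red) = 0.58269.
P(Urn 1 | red) = 0.07500 / 0.58269 = 0.129.

Posterior probability ≈ 0.129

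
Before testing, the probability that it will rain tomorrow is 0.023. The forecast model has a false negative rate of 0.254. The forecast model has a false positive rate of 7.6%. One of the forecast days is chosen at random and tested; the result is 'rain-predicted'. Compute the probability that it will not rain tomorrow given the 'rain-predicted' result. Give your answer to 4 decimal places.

Let H be the event that it will rain tomorrow. P(H) = 0.023, so P(¬H) = 0.977. With E the 'rain-predicted' result, P(E|H) = 0.746 and P(E|¬H) = 0.076.
P(E) = 0.746·0.023 + 0.076·0.977 = 0.017158 + 0.074252 = 0.091410.
By Bayes' theorem, P(H|E) = 0.017158 / 0.091410 = 0.1877. Hence P(¬H|E) = 1 − 0.1877 = 0.8123.

P(¬H | E) ≈ 0.8123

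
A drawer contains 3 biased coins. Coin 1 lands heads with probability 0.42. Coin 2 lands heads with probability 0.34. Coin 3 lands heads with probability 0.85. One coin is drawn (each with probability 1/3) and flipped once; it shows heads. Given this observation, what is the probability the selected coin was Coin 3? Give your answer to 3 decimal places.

P(heads|C1) = 0.42; P(heads|C2) = 0.34; P(heads|C3) = 0.85.
Prior × likelihood for each source: 0.333333·0.42=0.1400, 0.333333·0.34=0.1133, 0.333333·0.85=0.2833. Summing gives P(heads) = 0.53667.
P(Coin 3 | heads) = 0.2833 / 0.53667 = 0.528.

Posterior probability ≈ 0.528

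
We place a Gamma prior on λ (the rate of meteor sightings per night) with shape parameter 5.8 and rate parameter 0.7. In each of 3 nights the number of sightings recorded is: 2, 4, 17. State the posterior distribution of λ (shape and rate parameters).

Posterior: Gamma(shape=28.8, rate=3.7)

Total count ∑xᵢ = 23 over n = 3 nights.
Gamma is conjugate to the Poisson likelihood: posterior is Gamma(shape = 5.8+23 = 28.8, rate = 0.7+3 = 3.7).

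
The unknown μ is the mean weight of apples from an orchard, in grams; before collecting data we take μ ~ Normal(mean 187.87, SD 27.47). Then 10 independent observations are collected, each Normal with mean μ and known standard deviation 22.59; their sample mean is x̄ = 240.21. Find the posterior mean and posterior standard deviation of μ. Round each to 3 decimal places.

With known σ, the Normal prior is conjugate. Weight on the data is w = (n/σ²)/(n/σ² + 1/τ₀²) = 0.0195960/(0.0195960+0.00132520) = 0.93666.
Posterior mean = w·x̄ + (1−w)·μ₀ = 0.93666·240.21 + 0.063343·187.87 = 236.895. Posterior variance = 1/(0.0195960+0.00132520) = 47.7984, so SD = 6.914.

Posterior mean ≈ 236.895; posterior SD ≈ 6.914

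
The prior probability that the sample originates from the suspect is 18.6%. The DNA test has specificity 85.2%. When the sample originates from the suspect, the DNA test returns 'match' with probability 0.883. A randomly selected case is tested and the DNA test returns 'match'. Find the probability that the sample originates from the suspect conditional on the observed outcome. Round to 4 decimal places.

Let H be the event that the sample originates from the suspect. P(H) = 0.186, so P(¬H) = 0.814. With E the 'match' result, P(E|H) = 0.883 and P(E|¬H) = 0.148.
P(E) = 0.883·0.186 + 0.148·0.814 = 0.16424 + 0.12047 = 0.28471.
By Bayes' theorem, P(H|E) = 0.16424 / 0.28471 = 0.5769.

P(H | E) ≈ 0.5769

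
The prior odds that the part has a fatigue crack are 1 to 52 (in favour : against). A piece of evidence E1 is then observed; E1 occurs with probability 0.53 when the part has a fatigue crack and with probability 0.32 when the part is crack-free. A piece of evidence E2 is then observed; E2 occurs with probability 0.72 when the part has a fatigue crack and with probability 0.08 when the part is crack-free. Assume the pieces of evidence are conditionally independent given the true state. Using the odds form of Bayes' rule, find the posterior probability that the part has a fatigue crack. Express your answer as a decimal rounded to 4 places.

Posterior probability ≈ 0.2228

Prior odds = 1/52 = 0.019231.
Likelihood ratio for E1 = 0.53/0.32 = 1.6562.
Likelihood ratio for E2 = 0.72/0.08 = 9.0000.
Posterior odds = prior odds × LR₁ × LR₂ = 0.28666.
Posterior probability = odds/(1+odds) = 0.28666/1.2867 = 0.2228.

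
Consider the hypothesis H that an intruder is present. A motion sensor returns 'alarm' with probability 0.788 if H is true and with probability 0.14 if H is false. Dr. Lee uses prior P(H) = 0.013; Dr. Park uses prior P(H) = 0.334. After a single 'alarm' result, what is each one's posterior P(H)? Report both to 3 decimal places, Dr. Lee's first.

The likelihood ratio for an 'alarm' result is 0.788/0.14 = 5.6286.
Dr. Lee: prior odds 0.013/0.987 = 0.013171; posterior odds 0.074135; posterior probability 0.069.
Dr. Park: prior odds 0.334/0.666 = 0.50150; posterior odds 2.8227; posterior probability 0.738.

Dr. Lee: 0.069; Dr. Park: 0.738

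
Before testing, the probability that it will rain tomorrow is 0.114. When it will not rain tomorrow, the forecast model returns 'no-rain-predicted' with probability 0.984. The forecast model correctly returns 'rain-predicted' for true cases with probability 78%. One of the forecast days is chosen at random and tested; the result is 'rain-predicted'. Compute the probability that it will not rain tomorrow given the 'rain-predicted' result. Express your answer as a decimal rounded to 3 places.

P(¬H | E) ≈ 0.138

Let H be the event that it will rain tomorrow. P(H) = 0.114, so P(¬H) = 0.886. With E the 'rain-predicted' result, P(E|H) = 0.78 and P(E|¬H) = 0.016.
P(E) = 0.78·0.114 + 0.016·0.886 = 0.088920 + 0.014176 = 0.10310.
By Bayes' theorem, P(H|E) = 0.088920 / 0.10310 = 0.862. Hence P(¬H|E) = 1 − 0.862 = 0.138.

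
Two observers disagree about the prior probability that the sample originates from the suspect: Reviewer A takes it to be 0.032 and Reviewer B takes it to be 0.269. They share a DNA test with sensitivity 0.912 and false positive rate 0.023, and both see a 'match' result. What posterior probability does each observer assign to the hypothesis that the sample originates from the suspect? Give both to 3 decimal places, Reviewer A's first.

Reviewer A: 0.567; Reviewer B: 0.936

The likelihood ratio for a 'match' result is 0.912/0.023 = 39.652.
Reviewer A: prior odds 0.032/0.968 = 0.033058; posterior odds 1.3108; posterior probability 0.567.
Reviewer B: prior odds 0.269/0.731 = 0.36799; posterior odds 14.592; posterior probability 0.936.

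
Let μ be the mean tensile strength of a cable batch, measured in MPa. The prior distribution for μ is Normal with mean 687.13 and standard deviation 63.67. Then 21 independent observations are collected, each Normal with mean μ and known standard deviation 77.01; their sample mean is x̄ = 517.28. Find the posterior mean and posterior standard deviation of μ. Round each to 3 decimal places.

Prior precision 1/τ₀² = 1/63.67² = 0.00024668; data precision n/σ² = 21/77.01² = 0.00354099.
Posterior precision = 0.00024668 + 0.00354099 = 0.00378767, giving posterior SD = 1/√0.00378767 = 16.249.
Posterior mean = (0.00024668·687.13 + 0.00354099·517.28) / 0.00378767 = 528.342.

Posterior mean ≈ 528.342; posterior SD ≈ 16.249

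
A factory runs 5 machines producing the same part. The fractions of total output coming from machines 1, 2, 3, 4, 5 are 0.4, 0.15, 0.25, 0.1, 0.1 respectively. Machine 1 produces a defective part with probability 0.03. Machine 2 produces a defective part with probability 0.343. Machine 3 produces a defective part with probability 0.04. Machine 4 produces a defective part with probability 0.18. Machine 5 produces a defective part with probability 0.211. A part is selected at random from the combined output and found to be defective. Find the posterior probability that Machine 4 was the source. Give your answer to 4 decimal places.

Tabulate prior·likelihood by source: [1] prior 0.4, lik 0.03, product 0.01200; [2] prior 0.15, lik 0.343, product 0.05145; [3] prior 0.25, lik 0.04, product 0.01000; [4] prior 0.1, lik 0.18, product 0.01800; [5] prior 0.1, lik 0.211, product 0.02110.
Normalizing constant = 0.11255; the posterior for Machine 4 is its product over the sum, 0.01800/0.11255 = 0.1599.

Posterior probability ≈ 0.1599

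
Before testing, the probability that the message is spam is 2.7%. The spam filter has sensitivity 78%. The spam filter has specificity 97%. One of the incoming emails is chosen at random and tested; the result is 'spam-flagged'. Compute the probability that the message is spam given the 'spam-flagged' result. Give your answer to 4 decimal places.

Write H for 'the message is spam'. Prior odds H:¬H = 0.027/0.973 = 0.027749. For the 'spam-flagged' outcome, the likelihood ratio is 0.78/0.03 = 26.000.
Posterior odds = 0.027749 × 26.000 = 0.72148, so P(H|E) = 0.72148/(1+0.72148) = 0.4191.

P(H | E) ≈ 0.4191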